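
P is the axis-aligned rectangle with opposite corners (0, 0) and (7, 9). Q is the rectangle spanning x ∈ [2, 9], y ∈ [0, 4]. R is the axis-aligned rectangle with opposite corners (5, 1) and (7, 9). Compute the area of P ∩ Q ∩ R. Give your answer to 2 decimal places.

The intersection is the polygon with vertices (7,4), (7,1), (5,1), (5,4).
By the shoelace formula its area is 6.00.

6.00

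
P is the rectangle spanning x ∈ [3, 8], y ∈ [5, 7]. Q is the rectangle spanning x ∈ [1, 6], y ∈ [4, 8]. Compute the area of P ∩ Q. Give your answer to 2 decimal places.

|P∩Q|: x∈[3,6], y∈[5,7] → 3·2 = 6.

6.00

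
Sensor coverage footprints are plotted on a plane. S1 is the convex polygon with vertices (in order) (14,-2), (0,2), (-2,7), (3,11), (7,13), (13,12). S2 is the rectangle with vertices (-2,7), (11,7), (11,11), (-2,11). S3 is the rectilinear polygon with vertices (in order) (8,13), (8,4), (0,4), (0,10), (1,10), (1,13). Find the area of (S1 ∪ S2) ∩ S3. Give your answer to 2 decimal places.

60.92

The region (S1 ∪ S2) ∩ S3 is the polygon with vertices (3,11), (7,13), (8,12.833), (8,4), (0,4), (0,10), (1,10), (1,11).
By the shoelace formula its area is 60.92.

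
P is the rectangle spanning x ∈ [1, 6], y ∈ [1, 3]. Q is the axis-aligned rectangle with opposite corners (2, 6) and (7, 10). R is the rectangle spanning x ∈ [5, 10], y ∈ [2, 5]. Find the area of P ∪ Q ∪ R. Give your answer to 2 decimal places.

By inclusion–exclusion:
Individual areas: |P| = 10, |Q| = 20, |R| = 15.
|P∩Q| = 0 (no overlap).
|P∩R|: x∈[5,6], y∈[2,3] → 1·1 = 1.
|Q∩R| = 0 (no overlap).
|P∩Q∩R| = 0.
|P ∪ Q ∪ R| = 45 − 1 + 0 = 44.00.

44.00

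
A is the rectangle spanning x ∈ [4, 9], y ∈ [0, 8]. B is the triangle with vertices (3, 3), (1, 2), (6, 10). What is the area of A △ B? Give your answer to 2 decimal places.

43.35

|A| = 40, |B| = 5.5, |A∩B| = 1.0738.
|A △ B| = |A| + |B| − 2·|A∩B| = 40 + 5.5 − 2.1476 = 43.35.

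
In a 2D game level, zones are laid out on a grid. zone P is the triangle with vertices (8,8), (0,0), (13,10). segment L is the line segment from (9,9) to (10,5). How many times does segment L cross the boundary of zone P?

2

The segment meets the boundary at (9.435,7.258), (9.136,8.455).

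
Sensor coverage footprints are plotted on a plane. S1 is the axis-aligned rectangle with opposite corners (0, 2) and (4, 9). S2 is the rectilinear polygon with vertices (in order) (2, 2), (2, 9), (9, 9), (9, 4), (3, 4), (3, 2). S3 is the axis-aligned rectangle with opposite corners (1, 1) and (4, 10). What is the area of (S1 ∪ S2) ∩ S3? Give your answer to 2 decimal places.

The region (S1 ∪ S2) ∩ S3 is the polygon with vertices (3,2), (2,2), (1,2), (1,9), (2,9), (4,9), (4,4), (4,2).
By the shoelace formula its area is 21.00.

21.00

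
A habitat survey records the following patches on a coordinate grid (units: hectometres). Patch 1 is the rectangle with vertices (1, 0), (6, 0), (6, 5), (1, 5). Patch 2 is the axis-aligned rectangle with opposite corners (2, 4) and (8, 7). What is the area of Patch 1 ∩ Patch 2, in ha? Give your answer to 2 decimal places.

|Patch 1∩Patch 2|: x∈[2,6], y∈[4,5] → 4·1 = 4.

4.00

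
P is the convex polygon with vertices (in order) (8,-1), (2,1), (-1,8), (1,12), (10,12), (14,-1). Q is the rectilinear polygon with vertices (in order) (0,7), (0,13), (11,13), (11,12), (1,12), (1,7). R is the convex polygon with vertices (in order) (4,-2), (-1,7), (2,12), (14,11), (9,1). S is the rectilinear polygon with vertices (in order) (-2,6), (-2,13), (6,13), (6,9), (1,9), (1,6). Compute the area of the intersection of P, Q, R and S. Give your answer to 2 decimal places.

2.50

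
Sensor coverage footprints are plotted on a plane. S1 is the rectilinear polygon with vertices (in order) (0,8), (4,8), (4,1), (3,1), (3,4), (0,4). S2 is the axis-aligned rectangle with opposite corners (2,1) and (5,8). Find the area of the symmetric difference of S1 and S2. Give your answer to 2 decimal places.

18.00

|S1| = 19, |S2| = 21, |S1∩S2| = 11.
|S1 △ S2| = |S1| + |S2| − 2·|S1∩S2| = 19 + 21 − 22 = 18.00.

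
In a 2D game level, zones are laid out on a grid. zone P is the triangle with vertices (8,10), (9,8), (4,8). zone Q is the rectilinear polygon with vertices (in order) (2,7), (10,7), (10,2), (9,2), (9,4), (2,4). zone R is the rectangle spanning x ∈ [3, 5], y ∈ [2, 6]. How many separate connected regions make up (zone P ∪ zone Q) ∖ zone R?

(zone P ∪ zone Q) ∖ zone R splits into 2 disjoint pieces (area 5, area 22).

2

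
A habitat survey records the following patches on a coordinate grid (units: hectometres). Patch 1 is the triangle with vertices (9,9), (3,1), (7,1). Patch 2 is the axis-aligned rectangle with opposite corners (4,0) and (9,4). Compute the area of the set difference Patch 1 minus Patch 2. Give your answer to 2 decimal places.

6.92

|Patch 1| = 16, |Patch 1∩Patch 2| = 9.0833.
|Patch 1 ∖ Patch 2| = |Patch 1| − |Patch 1∩Patch 2| = 16 − 9.0833 = 6.92.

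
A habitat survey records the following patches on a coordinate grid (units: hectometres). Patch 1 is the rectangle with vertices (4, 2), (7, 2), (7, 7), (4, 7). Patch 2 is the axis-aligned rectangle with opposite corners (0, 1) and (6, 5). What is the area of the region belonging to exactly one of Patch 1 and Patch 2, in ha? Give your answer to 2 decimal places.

|Patch 1∩Patch 2|: x∈[4,6], y∈[2,5] → 2·3 = 6.
|Patch 1 △ Patch 2| = |Patch 1| + |Patch 2| − 2·|Patch 1∩Patch 2| = 15 + 24 − 12 = 27.00.

27.00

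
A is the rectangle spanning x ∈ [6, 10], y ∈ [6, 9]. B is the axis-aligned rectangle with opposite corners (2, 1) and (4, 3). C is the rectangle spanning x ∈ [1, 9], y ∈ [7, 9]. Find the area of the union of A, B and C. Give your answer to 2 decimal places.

By inclusion–exclusion:
Individual areas: |A| = 12, |B| = 4, |C| = 16.
|A∩B| = 0 (no overlap).
|A∩C|: x∈[6,9], y∈[7,9] → 3·2 = 6.
|B∩C| = 0 (no overlap).
|A∩B∩C| = 0.
|A ∪ B ∪ C| = 32 − 6 + 0 = 26.00.

26.00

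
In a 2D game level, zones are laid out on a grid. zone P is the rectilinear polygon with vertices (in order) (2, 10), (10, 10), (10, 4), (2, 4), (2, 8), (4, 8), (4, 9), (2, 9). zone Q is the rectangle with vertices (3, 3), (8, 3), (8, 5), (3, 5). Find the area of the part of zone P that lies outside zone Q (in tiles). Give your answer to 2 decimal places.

|zone P| = 46, |zone P∩zone Q| = 5.
|zone P ∖ zone Q| = |zone P| − |zone P∩zone Q| = 46 − 5 = 41.00.

41.00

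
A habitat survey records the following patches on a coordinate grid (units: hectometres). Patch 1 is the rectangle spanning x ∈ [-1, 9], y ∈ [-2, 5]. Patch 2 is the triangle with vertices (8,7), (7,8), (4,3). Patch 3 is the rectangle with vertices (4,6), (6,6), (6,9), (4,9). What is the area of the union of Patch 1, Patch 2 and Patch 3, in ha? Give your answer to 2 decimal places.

79.17

By inclusion–exclusion:
Individual areas: |Patch 1| = 70, |Patch 2| = 4, |Patch 3| = 6.
|Patch 1∩Patch 2| = 0.8.
|Patch 1∩Patch 3| = 0 (no overlap).
|Patch 2∩Patch 3| = 0.0333.
|Patch 1∩Patch 2∩Patch 3| = 0.
|Patch 1 ∪ Patch 2 ∪ Patch 3| = 80 − 0.8333 + 0 = 79.17.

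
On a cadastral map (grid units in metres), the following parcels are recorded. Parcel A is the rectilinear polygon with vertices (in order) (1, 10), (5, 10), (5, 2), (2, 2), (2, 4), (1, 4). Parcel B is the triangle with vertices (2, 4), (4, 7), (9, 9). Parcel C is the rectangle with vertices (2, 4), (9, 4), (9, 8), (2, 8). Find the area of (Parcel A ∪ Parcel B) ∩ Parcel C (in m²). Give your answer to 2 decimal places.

The region (Parcel A ∪ Parcel B) ∩ Parcel C is the polygon with vertices (5,7.4), (6.5,8), (7.6,8), (5,6.143), (5,4), (2,4), (2,8), (5,8).
By the shoelace formula its area is 13.96.

13.96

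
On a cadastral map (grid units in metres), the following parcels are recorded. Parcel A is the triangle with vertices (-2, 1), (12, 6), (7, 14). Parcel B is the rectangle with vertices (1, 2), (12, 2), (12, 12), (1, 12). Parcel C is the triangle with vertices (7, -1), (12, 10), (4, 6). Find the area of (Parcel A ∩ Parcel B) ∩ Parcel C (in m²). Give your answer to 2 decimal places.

19.87

The region (Parcel A ∩ Parcel B) ∩ Parcel C is the polygon with vertices (10.947,7.684), (9.829,5.225), (5.062,3.522), (4,6), (10.095,9.048).
By the shoelace formula its area is 19.87.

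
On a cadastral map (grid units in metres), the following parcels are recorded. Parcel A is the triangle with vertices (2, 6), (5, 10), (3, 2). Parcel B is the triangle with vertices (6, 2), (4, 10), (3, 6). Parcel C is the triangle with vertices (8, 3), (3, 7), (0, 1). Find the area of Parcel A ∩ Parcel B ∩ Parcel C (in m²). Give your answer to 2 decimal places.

1.00

The intersection is the polygon with vertices (3.75,5), (3,6), (3.208,6.833), (4.042,6.167).
By the shoelace formula its area is 1.00.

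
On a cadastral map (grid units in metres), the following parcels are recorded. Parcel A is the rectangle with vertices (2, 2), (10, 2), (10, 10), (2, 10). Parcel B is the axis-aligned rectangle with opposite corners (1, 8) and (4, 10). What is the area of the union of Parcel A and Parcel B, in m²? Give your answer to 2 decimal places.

66.00

By inclusion–exclusion:
Individual areas: |Parcel A| = 64, |Parcel B| = 6.
|Parcel A∩Parcel B|: x∈[2,4], y∈[8,10] → 2·2 = 4.
|Parcel A ∪ Parcel B| = 70 − 4 = 66.00.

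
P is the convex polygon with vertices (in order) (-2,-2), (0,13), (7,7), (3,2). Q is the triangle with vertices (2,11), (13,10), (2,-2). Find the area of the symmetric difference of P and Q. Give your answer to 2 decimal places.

82.38

|P| = 63, |Q| = 71.5, |P∩Q| = 26.061.
|P △ Q| = |P| + |Q| − 2·|P∩Q| = 63 + 71.5 − 52.122 = 82.38.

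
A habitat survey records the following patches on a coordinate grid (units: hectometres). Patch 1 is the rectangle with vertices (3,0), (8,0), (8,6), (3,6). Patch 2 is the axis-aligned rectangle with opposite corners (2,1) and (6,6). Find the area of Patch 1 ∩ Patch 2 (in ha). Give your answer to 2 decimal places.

|Patch 1∩Patch 2|: x∈[3,6], y∈[1,6] → 3·5 = 15.

15.00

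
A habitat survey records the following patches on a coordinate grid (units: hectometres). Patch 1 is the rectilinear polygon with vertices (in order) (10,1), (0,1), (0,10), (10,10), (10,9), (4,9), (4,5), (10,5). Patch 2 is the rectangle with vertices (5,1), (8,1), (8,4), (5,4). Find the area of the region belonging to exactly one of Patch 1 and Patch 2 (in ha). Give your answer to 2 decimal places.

57.00

|Patch 1| = 66, |Patch 2| = 9, |Patch 1∩Patch 2| = 9.
|Patch 1 △ Patch 2| = |Patch 1| + |Patch 2| − 2·|Patch 1∩Patch 2| = 66 + 9 − 18 = 57.00.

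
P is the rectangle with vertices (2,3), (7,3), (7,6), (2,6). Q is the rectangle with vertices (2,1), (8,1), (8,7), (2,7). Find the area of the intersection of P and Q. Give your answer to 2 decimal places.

|P∩Q|: x∈[2,7], y∈[3,6] → 5·3 = 15.

15.00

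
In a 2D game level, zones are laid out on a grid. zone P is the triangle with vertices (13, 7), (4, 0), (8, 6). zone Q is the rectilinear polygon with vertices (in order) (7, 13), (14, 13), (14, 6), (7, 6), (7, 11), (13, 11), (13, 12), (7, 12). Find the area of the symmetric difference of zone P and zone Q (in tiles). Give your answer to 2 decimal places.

52.29

|zone P| = 13, |zone Q| = 43, |zone P∩zone Q| = 1.8571.
|zone P △ zone Q| = |zone P| + |zone Q| − 2·|zone P∩zone Q| = 13 + 43 − 3.7143 = 52.29.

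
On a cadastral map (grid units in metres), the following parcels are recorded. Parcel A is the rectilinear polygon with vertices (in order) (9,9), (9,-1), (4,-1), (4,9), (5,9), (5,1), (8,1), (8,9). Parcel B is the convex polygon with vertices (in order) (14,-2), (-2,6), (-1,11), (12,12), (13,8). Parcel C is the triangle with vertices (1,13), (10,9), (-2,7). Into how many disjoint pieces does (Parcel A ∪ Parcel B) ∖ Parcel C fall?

2

(Parcel A ∪ Parcel B) ∖ Parcel C splits into 2 disjoint pieces (area 120.0113, area 1.7067).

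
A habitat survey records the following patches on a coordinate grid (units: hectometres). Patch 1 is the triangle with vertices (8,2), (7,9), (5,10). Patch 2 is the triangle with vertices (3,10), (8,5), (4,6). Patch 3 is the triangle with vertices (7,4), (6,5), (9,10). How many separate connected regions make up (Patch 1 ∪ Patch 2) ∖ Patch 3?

(Patch 1 ∪ Patch 2) ∖ Patch 3 splits into 2 disjoint pieces (area 1.0392, area 10.7156).

2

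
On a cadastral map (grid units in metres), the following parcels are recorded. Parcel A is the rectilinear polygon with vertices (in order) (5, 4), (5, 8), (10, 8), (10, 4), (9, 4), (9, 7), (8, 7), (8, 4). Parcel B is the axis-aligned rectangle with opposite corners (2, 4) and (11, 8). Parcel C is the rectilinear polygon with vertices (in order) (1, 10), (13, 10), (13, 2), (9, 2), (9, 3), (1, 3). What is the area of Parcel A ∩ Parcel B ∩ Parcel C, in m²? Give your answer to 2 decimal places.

17.00

The intersection is the polygon with vertices (10,8), (10,4), (9,4), (9,7), (8,7), (8,4), (5,4), (5,8).
By the shoelace formula its area is 17.00.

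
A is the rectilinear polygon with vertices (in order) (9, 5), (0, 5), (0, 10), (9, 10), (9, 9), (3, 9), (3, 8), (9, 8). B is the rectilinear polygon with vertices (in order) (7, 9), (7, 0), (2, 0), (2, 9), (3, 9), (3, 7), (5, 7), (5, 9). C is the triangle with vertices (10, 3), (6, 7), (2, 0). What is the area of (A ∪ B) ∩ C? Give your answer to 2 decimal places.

The region (A ∪ B) ∩ C is the polygon with vertices (7,1.875), (2,0), (6,7), (8,5), (7,5).
By the shoelace formula its area is 16.31.

16.31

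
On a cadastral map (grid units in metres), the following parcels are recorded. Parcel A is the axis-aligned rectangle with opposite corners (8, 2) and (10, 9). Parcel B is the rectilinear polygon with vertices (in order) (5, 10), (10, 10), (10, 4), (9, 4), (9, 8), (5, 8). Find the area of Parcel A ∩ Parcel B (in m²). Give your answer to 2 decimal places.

6.00

The intersection is the polygon with vertices (10,4), (9,4), (9,8), (8,8), (8,9), (10,9).
By the shoelace formula its area is 6.00.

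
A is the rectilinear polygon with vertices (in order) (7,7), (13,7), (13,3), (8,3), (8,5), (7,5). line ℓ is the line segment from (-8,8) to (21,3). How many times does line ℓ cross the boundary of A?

2

The segment meets the boundary at (13,4.379), (7,5.414).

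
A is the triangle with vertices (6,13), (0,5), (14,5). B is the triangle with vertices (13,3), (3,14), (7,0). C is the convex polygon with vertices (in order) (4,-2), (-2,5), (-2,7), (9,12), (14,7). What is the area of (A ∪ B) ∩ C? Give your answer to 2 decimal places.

|A ∪ B| = 81.304.
|(A ∪ B) ∩ C| = 63.43.

63.43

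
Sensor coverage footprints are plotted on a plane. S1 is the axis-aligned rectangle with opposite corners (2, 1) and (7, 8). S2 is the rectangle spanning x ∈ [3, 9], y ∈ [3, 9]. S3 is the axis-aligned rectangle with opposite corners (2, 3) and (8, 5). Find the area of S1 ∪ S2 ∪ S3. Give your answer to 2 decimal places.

51.00

By inclusion–exclusion:
Individual areas: |S1| = 35, |S2| = 36, |S3| = 12.
|S1∩S2|: x∈[3,7], y∈[3,8] → 4·5 = 20.
|S1∩S3|: x∈[2,7], y∈[3,5] → 5·2 = 10.
|S2∩S3|: x∈[3,8], y∈[3,5] → 5·2 = 10.
|S1∩S2∩S3| = 8.
|S1 ∪ S2 ∪ S3| = 83 − 40 + 8 = 51.00.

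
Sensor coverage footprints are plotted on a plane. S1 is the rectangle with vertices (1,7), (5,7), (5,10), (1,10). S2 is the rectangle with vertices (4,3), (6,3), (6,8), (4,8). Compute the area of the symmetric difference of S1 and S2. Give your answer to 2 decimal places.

20.00

|S1∩S2|: x∈[4,5], y∈[7,8] → 1·1 = 1.
|S1 △ S2| = |S1| + |S2| − 2·|S1∩S2| = 12 + 10 − 2 = 20.00.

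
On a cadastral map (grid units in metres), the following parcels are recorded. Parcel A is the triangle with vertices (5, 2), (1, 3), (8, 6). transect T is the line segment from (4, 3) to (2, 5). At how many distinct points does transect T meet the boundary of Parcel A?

1

The segment meets the boundary at (3.1,3.9).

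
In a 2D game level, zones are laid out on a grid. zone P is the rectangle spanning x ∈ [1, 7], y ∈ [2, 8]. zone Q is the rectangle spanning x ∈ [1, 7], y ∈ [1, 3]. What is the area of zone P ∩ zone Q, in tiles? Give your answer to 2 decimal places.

6.00

|zone P∩zone Q|: x∈[1,7], y∈[2,3] → 6·1 = 6.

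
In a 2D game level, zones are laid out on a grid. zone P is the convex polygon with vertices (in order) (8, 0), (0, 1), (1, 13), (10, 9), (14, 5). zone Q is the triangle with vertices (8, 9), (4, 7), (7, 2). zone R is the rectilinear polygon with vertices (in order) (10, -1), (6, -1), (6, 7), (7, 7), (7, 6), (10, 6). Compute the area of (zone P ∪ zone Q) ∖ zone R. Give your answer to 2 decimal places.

91.92

|zone P ∪ zone Q| = 115.
|(zone P ∪ zone Q) ∩ zone R| = 23.0833.
|(zone P ∪ zone Q) ∖ zone R| = 115 − 23.0833 = 91.92.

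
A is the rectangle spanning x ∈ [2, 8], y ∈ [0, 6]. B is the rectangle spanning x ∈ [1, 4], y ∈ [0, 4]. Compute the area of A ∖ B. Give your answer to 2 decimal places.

28.00

|A∩B|: x∈[2,4], y∈[0,4] → 2·4 = 8.
|A| = 36.
|A ∖ B| = |A| − |A∩B| = 36 − 8 = 28.00.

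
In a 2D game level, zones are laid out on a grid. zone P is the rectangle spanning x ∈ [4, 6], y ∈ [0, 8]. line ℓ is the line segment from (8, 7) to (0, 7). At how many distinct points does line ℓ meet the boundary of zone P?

2

The segment meets the boundary at (4,7), (6,7).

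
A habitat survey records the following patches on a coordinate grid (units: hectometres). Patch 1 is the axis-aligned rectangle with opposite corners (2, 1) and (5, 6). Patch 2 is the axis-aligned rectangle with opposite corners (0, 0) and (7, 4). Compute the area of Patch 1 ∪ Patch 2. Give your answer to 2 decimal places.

By inclusion–exclusion:
Individual areas: |Patch 1| = 15, |Patch 2| = 28.
|Patch 1∩Patch 2|: x∈[2,5], y∈[1,4] → 3·3 = 9.
|Patch 1 ∪ Patch 2| = 43 − 9 = 34.00.

34.00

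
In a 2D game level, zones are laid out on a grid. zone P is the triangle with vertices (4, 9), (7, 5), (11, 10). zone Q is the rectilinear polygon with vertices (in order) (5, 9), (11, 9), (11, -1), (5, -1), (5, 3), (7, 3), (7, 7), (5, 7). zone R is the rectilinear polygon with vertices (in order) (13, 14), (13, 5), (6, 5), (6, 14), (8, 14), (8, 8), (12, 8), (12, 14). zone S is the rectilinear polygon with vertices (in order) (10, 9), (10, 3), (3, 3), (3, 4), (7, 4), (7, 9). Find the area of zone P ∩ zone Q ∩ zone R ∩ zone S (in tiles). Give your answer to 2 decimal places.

4.60

The intersection is the polygon with vertices (8,8), (9.4,8), (7,5), (7,7), (7,9), (8,9).
By the shoelace formula its area is 4.60.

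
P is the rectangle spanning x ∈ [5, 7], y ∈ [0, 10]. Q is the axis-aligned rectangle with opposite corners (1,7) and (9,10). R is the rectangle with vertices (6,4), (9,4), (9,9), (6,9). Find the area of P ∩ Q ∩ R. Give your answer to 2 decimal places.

2.00

The intersection is the polygon with vertices (6,7), (6,9), (7,9), (7,7).
By the shoelace formula its area is 2.00.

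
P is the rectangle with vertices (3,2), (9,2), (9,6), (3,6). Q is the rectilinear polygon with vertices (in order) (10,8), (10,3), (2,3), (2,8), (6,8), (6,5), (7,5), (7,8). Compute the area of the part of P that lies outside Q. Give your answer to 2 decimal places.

|P| = 24, |P∩Q| = 17.
|P ∖ Q| = |P| − |P∩Q| = 24 − 17 = 7.00.

7.00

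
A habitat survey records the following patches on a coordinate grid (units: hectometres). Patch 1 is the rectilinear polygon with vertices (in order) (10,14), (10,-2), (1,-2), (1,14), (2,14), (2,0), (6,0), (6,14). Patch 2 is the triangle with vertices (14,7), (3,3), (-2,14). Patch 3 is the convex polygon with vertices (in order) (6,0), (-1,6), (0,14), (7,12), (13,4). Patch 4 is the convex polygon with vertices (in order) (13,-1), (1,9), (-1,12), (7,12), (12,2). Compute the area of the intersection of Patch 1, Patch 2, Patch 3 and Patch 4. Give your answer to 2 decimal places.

19.99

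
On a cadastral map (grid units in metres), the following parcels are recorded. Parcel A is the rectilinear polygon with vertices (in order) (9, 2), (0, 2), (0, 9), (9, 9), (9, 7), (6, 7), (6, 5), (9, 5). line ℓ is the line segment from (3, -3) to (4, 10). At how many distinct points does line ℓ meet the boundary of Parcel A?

The segment meets the boundary at (3.923,9), (3.385,2).

2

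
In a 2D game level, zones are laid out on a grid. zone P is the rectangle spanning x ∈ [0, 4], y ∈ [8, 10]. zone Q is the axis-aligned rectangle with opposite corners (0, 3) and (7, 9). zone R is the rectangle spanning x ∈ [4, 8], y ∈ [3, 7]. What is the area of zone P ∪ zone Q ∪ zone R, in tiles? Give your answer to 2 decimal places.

50.00

By inclusion–exclusion:
Individual areas: |zone P| = 8, |zone Q| = 42, |zone R| = 16.
|zone P∩zone Q|: x∈[0,4], y∈[8,9] → 4·1 = 4.
|zone P∩zone R| = 0 (no overlap).
|zone Q∩zone R|: x∈[4,7], y∈[3,7] → 3·4 = 12.
|zone P∩zone Q∩zone R| = 0.
|zone P ∪ zone Q ∪ zone R| = 66 − 16 + 0 = 50.00.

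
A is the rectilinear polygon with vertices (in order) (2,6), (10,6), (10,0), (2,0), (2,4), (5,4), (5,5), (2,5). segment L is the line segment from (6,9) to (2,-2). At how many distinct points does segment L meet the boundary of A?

The segment meets the boundary at (2.727,0), (4.545,5), (4.909,6), (4.182,4).

4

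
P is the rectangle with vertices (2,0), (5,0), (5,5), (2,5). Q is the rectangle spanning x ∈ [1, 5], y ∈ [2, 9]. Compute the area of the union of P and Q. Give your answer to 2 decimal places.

34.00

By inclusion–exclusion:
Individual areas: |P| = 15, |Q| = 28.
|P∩Q|: x∈[2,5], y∈[2,5] → 3·3 = 9.
|P ∪ Q| = 43 − 9 = 34.00.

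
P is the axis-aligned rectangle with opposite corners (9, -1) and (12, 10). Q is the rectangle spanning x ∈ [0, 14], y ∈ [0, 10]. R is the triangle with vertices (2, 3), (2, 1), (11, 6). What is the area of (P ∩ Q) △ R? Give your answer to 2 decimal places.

|P ∩ Q| = 30.
|(P ∩ Q) ∩ R| = 0.4444.
|(P ∩ Q) △ R| = 30 + 9 − 0.8889 = 38.11.

38.11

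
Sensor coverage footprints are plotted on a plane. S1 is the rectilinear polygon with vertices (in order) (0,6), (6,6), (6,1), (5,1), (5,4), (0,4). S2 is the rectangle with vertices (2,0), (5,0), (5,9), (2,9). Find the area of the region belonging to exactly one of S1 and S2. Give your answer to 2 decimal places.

30.00

|S1| = 15, |S2| = 27, |S1∩S2| = 6.
|S1 △ S2| = |S1| + |S2| − 2·|S1∩S2| = 15 + 27 − 12 = 30.00.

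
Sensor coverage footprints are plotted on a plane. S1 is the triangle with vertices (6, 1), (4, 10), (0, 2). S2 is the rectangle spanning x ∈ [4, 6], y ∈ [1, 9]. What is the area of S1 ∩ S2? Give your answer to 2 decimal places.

8.56

The intersection is the polygon with vertices (6,1), (4,1.333), (4,9), (4.222,9).
By the shoelace formula its area is 8.56.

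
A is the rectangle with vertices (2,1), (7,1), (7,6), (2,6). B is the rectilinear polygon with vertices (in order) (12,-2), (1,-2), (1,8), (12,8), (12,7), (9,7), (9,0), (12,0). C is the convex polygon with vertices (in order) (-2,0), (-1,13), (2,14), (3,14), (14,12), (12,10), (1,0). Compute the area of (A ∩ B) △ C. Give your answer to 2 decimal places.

|A ∩ B| = 25.
|(A ∩ B) ∩ C| = 14.0864.
|(A ∩ B) △ C| = 25 + 127 − 28.1727 = 123.83.

123.83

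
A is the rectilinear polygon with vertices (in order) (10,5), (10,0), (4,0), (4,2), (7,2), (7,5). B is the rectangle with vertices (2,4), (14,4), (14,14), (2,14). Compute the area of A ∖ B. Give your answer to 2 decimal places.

18.00

|A| = 21, |A∩B| = 3.
|A ∖ B| = |A| − |A∩B| = 21 − 3 = 18.00.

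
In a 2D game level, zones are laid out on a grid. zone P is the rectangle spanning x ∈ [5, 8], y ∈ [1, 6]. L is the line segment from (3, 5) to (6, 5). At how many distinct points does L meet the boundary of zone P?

1

The segment meets the boundary at (5,5).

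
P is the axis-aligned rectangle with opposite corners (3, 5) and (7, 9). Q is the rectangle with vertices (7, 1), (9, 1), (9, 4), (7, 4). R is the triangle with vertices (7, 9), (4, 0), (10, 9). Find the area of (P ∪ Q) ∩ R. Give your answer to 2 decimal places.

The region (P ∪ Q) ∩ R is the polygon with vertices (7,5), (5.667,5), (7,9).
By the shoelace formula its area is 2.67.

2.67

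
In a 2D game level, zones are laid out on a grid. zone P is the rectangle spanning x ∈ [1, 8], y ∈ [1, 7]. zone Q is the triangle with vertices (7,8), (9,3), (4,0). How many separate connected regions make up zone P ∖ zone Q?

3

zone P ∖ zone Q splits into 3 disjoint pieces (area 1.6333, area 0.45, area 27).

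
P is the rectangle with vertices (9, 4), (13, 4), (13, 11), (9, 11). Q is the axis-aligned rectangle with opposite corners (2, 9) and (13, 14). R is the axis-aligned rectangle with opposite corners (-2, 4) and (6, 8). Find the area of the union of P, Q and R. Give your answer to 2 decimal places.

107.00

By inclusion–exclusion:
Individual areas: |P| = 28, |Q| = 55, |R| = 32.
|P∩Q|: x∈[9,13], y∈[9,11] → 4·2 = 8.
|P∩R| = 0 (no overlap).
|Q∩R| = 0 (no overlap).
|P∩Q∩R| = 0.
|P ∪ Q ∪ R| = 115 − 8 + 0 = 107.00.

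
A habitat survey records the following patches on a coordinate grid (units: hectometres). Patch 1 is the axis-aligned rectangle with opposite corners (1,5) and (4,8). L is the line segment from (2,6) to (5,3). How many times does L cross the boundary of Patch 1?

The segment meets the boundary at (3,5).

1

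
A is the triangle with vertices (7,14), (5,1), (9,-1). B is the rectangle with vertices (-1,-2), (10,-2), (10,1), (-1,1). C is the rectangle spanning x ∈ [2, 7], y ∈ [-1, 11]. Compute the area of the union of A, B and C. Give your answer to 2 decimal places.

94.96

By inclusion–exclusion:
Individual areas: |A| = 28, |B| = 33, |C| = 60.
|A∩B| = 3.7333.
|A∩C| = 13.3077.
|B∩C|: x∈[2,7], y∈[-1,1] → 5·2 = 10.
|A∩B∩C| = 1.
|A ∪ B ∪ C| = 121 − 27.041 + 1 = 94.96.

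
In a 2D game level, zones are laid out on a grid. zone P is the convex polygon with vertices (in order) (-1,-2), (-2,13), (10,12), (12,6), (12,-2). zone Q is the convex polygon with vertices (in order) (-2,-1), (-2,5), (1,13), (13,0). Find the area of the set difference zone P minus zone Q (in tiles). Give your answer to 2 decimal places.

81.31

|zone P| = 188.5, |zone P∩zone Q| = 107.1893.
|zone P ∖ zone Q| = |zone P| − |zone P∩zone Q| = 188.5 − 107.1893 = 81.31.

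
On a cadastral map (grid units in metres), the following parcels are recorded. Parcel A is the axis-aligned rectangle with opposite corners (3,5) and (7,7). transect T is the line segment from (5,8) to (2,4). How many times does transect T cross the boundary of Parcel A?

2

The segment meets the boundary at (3,5.333), (4.25,7).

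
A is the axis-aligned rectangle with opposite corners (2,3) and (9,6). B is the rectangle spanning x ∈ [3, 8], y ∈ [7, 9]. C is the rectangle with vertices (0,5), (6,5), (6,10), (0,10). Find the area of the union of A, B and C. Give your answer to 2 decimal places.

By inclusion–exclusion:
Individual areas: |A| = 21, |B| = 10, |C| = 30.
|A∩B| = 0 (no overlap).
|A∩C|: x∈[2,6], y∈[5,6] → 4·1 = 4.
|B∩C|: x∈[3,6], y∈[7,9] → 3·2 = 6.
|A∩B∩C| = 0.
|A ∪ B ∪ C| = 61 − 10 + 0 = 51.00.

51.00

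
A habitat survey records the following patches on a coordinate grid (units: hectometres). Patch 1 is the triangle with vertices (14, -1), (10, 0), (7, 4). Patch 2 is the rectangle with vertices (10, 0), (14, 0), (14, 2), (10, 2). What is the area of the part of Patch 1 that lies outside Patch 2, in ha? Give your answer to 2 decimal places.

|Patch 1| = 6.5, |Patch 1∩Patch 2| = 2.4143.
|Patch 1 ∖ Patch 2| = |Patch 1| − |Patch 1∩Patch 2| = 6.5 − 2.4143 = 4.09.

4.09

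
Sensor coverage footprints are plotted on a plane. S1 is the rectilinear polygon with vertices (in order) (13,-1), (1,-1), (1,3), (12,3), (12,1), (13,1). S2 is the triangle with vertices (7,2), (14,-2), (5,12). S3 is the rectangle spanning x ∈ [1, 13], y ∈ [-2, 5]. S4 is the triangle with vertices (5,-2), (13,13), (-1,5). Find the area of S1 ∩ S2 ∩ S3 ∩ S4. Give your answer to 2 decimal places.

0.50

The intersection is the polygon with vertices (6.8,3), (7.667,3), (7.102,1.942), (7,2).
By the shoelace formula its area is 0.50.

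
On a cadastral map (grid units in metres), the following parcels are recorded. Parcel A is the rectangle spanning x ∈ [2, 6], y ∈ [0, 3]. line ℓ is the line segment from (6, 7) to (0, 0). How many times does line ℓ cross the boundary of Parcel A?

2

The segment meets the boundary at (2,2.333), (2.571,3).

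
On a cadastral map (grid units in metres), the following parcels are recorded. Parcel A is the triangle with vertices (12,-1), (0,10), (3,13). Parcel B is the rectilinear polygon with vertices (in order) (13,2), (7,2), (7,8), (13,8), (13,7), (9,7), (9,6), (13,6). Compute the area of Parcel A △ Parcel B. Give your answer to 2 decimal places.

54.56

|Parcel A| = 34.5, |Parcel B| = 32, |Parcel A∩Parcel B| = 5.9699.
|Parcel A △ Parcel B| = |Parcel A| + |Parcel B| − 2·|Parcel A∩Parcel B| = 34.5 + 32 − 11.9398 = 54.56.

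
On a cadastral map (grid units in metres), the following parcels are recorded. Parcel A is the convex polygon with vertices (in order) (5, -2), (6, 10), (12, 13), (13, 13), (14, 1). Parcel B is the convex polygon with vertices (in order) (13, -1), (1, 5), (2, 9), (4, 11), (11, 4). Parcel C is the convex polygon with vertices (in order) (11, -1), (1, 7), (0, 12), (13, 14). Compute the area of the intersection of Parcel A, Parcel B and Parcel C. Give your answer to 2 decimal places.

The intersection is the polygon with vertices (11,4), (11.5,2.75), (11.139,0.046), (11,0), (7.667,1.667), (5.453,3.438), (5.923,9.077).
By the shoelace formula its area is 28.89.

28.89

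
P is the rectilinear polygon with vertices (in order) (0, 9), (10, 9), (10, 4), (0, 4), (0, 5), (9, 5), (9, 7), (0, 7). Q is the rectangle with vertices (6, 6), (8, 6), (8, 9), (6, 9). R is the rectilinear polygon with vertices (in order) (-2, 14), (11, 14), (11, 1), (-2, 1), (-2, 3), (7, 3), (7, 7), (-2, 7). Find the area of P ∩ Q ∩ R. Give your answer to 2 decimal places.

The intersection is the polygon with vertices (8,7), (7,7), (6,7), (6,9), (8,9).
By the shoelace formula its area is 4.00.

4.00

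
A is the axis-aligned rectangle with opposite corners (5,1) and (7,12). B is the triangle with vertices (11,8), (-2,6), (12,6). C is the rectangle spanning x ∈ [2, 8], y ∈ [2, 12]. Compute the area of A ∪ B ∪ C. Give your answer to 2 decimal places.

By inclusion–exclusion:
Individual areas: |A| = 22, |B| = 14, |C| = 60.
|A∩B| = 2.4615.
|A∩C|: x∈[5,7], y∈[2,12] → 2·10 = 20.
|B∩C| = 6.4615.
|A∩B∩C| = 2.4615.
|A ∪ B ∪ C| = 96 − 28.9231 + 2.4615 = 69.54.

69.54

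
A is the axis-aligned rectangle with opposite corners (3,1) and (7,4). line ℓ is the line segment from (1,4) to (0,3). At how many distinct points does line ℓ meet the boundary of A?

The segment lies entirely outside A and never meets its boundary.

0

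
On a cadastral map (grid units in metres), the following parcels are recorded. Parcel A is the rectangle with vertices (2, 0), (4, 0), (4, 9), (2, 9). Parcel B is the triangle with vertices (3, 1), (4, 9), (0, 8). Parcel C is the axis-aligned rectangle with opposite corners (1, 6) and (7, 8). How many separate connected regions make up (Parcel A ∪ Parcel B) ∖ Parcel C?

(Parcel A ∪ Parcel B) ∖ Parcel C is a single connected region.

1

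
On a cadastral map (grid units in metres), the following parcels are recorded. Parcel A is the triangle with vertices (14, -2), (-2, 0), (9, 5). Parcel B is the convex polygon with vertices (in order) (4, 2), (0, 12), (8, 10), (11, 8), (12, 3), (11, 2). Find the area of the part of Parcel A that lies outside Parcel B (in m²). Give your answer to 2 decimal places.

38.38

|Parcel A| = 51, |Parcel A∩Parcel B| = 12.616.
|Parcel A ∖ Parcel B| = |Parcel A| − |Parcel A∩Parcel B| = 51 − 12.616 = 38.38.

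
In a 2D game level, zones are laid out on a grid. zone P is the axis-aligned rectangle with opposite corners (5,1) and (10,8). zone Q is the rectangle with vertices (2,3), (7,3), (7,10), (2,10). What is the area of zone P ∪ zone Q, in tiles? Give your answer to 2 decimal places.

60.00

By inclusion–exclusion:
Individual areas: |zone P| = 35, |zone Q| = 35.
|zone P∩zone Q|: x∈[5,7], y∈[3,8] → 2·5 = 10.
|zone P ∪ zone Q| = 70 − 10 = 60.00.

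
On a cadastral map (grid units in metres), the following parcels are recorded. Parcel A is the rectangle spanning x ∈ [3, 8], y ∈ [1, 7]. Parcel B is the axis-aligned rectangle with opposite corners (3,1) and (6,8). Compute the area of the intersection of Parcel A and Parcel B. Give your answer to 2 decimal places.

|Parcel A∩Parcel B|: x∈[3,6], y∈[1,7] → 3·6 = 18.

18.00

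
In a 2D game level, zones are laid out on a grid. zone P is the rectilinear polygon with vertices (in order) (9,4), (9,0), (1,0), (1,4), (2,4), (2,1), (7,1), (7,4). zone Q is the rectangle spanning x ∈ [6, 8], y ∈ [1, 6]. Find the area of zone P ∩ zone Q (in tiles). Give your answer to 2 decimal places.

3.00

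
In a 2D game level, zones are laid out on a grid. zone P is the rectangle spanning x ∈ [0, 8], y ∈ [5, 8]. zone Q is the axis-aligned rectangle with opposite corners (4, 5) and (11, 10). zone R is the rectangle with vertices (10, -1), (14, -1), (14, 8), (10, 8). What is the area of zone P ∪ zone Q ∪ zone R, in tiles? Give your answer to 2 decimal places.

By inclusion–exclusion:
Individual areas: |zone P| = 24, |zone Q| = 35, |zone R| = 36.
|zone P∩zone Q|: x∈[4,8], y∈[5,8] → 4·3 = 12.
|zone P∩zone R| = 0 (no overlap).
|zone Q∩zone R|: x∈[10,11], y∈[5,8] → 1·3 = 3.
|zone P∩zone Q∩zone R| = 0.
|zone P ∪ zone Q ∪ zone R| = 95 − 15 + 0 = 80.00.

80.00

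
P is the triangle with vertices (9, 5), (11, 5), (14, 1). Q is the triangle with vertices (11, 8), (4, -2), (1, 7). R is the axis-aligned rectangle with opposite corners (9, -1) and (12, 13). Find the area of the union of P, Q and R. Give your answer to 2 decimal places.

By inclusion–exclusion:
Individual areas: |P| = 4, |Q| = 46.5, |R| = 42.
|P∩Q| = 0.
|P∩R| = 2.9333.
|Q∩R| = 2.6571.
|P∩Q∩R| = 0.
|P ∪ Q ∪ R| = 92.5 − 5.5905 + 0 = 86.91.

86.91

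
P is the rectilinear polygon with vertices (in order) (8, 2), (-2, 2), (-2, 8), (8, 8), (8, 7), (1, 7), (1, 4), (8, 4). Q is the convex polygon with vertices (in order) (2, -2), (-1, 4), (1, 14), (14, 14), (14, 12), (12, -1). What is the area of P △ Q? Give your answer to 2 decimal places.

|P| = 39, |Q| = 201, |P∩Q| = 30.4.
|P △ Q| = |P| + |Q| − 2·|P∩Q| = 39 + 201 − 60.8 = 179.20.

179.20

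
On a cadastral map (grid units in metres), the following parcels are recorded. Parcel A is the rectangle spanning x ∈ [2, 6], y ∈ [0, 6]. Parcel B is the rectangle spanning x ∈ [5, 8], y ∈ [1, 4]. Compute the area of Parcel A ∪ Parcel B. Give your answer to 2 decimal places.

30.00

By inclusion–exclusion:
Individual areas: |Parcel A| = 24, |Parcel B| = 9.
|Parcel A∩Parcel B|: x∈[5,6], y∈[1,4] → 1·3 = 3.
|Parcel A ∪ Parcel B| = 33 − 3 = 30.00.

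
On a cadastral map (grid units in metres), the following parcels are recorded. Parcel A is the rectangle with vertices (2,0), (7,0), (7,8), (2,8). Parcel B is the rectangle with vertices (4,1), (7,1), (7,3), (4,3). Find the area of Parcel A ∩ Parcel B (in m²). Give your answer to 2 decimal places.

|Parcel A∩Parcel B|: x∈[4,7], y∈[1,3] → 3·2 = 6.

6.00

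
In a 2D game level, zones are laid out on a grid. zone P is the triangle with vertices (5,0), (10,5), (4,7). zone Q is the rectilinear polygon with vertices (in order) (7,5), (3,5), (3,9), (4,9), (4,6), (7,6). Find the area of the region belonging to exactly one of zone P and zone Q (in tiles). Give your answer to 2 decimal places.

21.43

|zone P| = 20, |zone Q| = 7, |zone P∩zone Q| = 2.7857.
|zone P △ zone Q| = |zone P| + |zone Q| − 2·|zone P∩zone Q| = 20 + 7 − 5.5714 = 21.43.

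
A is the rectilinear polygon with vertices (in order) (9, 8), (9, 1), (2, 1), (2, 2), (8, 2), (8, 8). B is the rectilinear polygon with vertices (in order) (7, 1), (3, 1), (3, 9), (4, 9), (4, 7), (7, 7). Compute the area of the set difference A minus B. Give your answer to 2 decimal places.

9.00

|A| = 13, |A∩B| = 4.
|A ∖ B| = |A| − |A∩B| = 13 − 4 = 9.00.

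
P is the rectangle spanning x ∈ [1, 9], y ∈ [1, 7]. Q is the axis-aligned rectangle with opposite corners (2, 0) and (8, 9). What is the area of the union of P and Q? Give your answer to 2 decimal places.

66.00

By inclusion–exclusion:
Individual areas: |P| = 48, |Q| = 54.
|P∩Q|: x∈[2,8], y∈[1,7] → 6·6 = 36.
|P ∪ Q| = 102 − 36 = 66.00.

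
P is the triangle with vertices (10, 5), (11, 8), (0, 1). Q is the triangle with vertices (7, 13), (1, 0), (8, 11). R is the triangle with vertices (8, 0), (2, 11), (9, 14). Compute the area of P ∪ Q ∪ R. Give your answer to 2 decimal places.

59.52

By inclusion–exclusion:
Individual areas: |P| = 13, |Q| = 12.5, |R| = 47.5.
|P∩Q| = 0.2751.
|P∩R| = 4.3012.
|Q∩R| = 8.9009.
|P∩Q∩R| = 0.
|P ∪ Q ∪ R| = 73 − 13.4771 + 0 = 59.52.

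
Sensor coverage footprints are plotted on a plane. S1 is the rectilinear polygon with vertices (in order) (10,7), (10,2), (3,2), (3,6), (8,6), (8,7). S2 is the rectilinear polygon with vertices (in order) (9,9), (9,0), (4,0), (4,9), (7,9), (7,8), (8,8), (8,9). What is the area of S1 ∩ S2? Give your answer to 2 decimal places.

21.00

The intersection is the polygon with vertices (4,2), (4,6), (8,6), (8,7), (9,7), (9,2).
By the shoelace formula its area is 21.00.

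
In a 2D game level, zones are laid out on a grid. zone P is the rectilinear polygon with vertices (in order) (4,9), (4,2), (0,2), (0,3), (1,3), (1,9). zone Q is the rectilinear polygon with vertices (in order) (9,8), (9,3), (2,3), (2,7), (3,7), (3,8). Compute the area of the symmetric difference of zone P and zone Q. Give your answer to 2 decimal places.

|zone P| = 22, |zone Q| = 34, |zone P∩zone Q| = 9.
|zone P △ zone Q| = |zone P| + |zone Q| − 2·|zone P∩zone Q| = 22 + 34 − 18 = 38.00.

38.00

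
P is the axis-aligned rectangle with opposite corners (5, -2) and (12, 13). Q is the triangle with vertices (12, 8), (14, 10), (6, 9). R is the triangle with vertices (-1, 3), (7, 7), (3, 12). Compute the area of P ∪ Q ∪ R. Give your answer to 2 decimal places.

131.25

By inclusion–exclusion:
Individual areas: |P| = 105, |Q| = 7, |R| = 28.
|P∩Q| = 5.25.
|P∩R| = 3.5.
|Q∩R| = 0.
|P∩Q∩R| = 0.
|P ∪ Q ∪ R| = 140 − 8.75 + 0 = 131.25.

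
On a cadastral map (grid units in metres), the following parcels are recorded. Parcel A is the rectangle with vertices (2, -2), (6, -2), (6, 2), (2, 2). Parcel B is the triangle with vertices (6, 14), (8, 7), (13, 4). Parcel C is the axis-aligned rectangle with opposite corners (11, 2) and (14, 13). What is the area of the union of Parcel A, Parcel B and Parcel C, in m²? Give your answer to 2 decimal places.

By inclusion–exclusion:
Individual areas: |Parcel A| = 16, |Parcel B| = 14.5, |Parcel C| = 33.
|Parcel A∩Parcel B| = 0.
|Parcel A∩Parcel C| = 0 (no overlap).
|Parcel B∩Parcel C| = 1.6571.
|Parcel A∩Parcel B∩Parcel C| = 0.
|Parcel A ∪ Parcel B ∪ Parcel C| = 63.5 − 1.6571 + 0 = 61.84.

61.84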